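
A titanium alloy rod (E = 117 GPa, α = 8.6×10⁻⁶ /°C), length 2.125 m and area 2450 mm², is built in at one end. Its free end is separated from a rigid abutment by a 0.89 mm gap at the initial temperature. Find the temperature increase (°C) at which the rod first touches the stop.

The gap closes when αΔT L = 0.89 mm, since the rod is still unstressed at that instant.
ΔT = 0.89 / (8.6×10⁻⁶ × 2125) = 48.7 °C.

ΔT ≈ 48.7 °C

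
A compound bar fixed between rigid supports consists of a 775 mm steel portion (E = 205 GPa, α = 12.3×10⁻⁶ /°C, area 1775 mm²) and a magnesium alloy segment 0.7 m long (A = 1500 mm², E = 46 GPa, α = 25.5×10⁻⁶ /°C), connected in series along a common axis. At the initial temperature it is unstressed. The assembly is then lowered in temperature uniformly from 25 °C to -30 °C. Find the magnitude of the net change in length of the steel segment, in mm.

If the supports were absent, the total length change would be Σ αᵢΔT Lᵢ = 12.3×10⁻⁶×55×775 + 25.5×10⁻⁶×55×700 = 1.506 mm.
The walls prevent any net length change, so an axial force P (same in every segment) develops. Compatibility: P · Σ Lᵢ/(AᵢEᵢ) = δ_free.
The series flexibility is Σ Lᵢ/(AᵢEᵢ) = 775/(1775×205×10³) + 700/(1500×46×10³) = 1.227×10⁻⁵ mm/N.
P = 1.506 / 1.227×10⁻⁵ = 122700 N = 122.7 kN, tensile.
For the steel segment, free thermal change = 12.3×10⁻⁶×55×775 = 0.5243 mm and elastic change from P = 122700×775/(1775×205×10³) = 0.2613 mm; these oppose, so the net change is 0.263 mm (segment shortens).

|ΔL| ≈ 0.263 mm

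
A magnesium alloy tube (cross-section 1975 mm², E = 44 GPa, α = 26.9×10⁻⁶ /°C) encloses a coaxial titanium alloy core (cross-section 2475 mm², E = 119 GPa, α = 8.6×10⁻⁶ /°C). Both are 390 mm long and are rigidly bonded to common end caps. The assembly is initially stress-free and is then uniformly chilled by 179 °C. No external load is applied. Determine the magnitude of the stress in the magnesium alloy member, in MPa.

Both members must finish at the same length. With the larger α, the magnesium alloy tends to over-contract; the plates restrain it, putting the magnesium alloy in tension and the titanium alloy in compression. With no external load the two internal forces are equal and opposite, magnitude P.
Compatibility of the two members (thermal + elastic change equal): (α₁ − α₂)ΔT = P·[1/(A₁E₁) + 1/(A₂E₂)].
|α₁ − α₂|·ΔT = 18.3×10⁻⁶ × 179 = 0.003276.
1/(A₁E₁) + 1/(A₂E₂) = 1/(1975×44×10³) + 1/(2475×119×10³) = 1.49×10⁻⁸ N⁻¹.
P = 0.003276 / 1.49×10⁻⁸ = 219800 N = 219.8 kN.
σ_{magnesium alloy} = P/A₁ = 219800/1975 = 111.3 MPa, tensile.

σ ≈ 111 MPa (tensile)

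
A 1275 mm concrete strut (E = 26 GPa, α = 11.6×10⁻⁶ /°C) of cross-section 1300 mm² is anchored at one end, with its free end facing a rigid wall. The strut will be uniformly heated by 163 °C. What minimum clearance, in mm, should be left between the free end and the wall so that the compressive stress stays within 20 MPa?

Free expansion if unrestrained: δ_free = αΔT L = 11.6×10⁻⁶ × 163 × 1275 = 2.411 mm.
A stress of 20 MPa corresponds to the wall pushing the strut back by σL/E = 20×1275/(26×10³) = 0.9808 mm.
So the gap has to take up the difference, g_min = δ_free − σL/E = 2.411 − 0.9808 = 1.43 mm.

g ≈ 1.43 mm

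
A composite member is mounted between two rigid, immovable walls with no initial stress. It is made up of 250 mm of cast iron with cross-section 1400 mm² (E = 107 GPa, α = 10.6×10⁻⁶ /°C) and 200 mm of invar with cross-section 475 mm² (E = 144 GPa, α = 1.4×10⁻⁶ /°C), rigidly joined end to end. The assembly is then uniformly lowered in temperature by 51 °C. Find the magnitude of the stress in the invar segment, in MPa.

Free thermal contraction of the whole bar: Σ αᵢΔT Lᵢ = 10.6×10⁻⁶×51×250 + 1.4×10⁻⁶×51×200 = 0.1494 mm.
The rigid supports impose zero overall length change; the single axial force P common to all segments must satisfy P Σ Lᵢ/(AᵢEᵢ) = δ_free.
Σ Lᵢ/(AᵢEᵢ) = 250/(1400×107×10³) + 200/(475×144×10³) = 4.593×10⁻⁶ mm/N.
P = 0.1494 / 4.593×10⁻⁶ = 32540 N = 32.54 kN, tensile.
σ_{invar} = P / A = 32540 / 475 = 68.5 MPa.

σ ≈ 68.5 MPa (tensile)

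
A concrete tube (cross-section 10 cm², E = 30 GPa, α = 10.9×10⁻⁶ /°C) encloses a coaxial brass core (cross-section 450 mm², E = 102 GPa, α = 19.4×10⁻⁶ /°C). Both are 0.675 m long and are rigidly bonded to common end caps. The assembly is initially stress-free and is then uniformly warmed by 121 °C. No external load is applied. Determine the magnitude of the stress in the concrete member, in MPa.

Both members must finish at the same length. With the larger α, the brass tends to over-expand; the plates restrain it, putting the brass in compression and the concrete in tension. With no external load the two internal forces are equal and opposite, magnitude P.
Equating the net (thermal + elastic) strains gives |α₁ − α₂|·ΔT = P·[1/(A₁E₁) + 1/(A₂E₂)].
|α₁ − α₂|·ΔT = 8.5×10⁻⁶ × 121 = 0.001028.
1/(A₁E₁) + 1/(A₂E₂) = 1/(1000×30×10³) + 1/(450×102×10³) = 5.512×10⁻⁸ N⁻¹.
P = 0.001028 / 5.512×10⁻⁸ = 18660 N = 18.66 kN.
σ_{concrete} = P/A₁ = 18660/1000 = 18.66 MPa, tensile.

σ ≈ 18.7 MPa (tensile)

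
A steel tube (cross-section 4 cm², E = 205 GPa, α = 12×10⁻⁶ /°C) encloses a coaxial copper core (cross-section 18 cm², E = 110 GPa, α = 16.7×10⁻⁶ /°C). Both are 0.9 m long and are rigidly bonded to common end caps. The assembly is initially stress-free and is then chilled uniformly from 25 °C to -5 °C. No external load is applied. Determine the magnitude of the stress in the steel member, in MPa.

σ ≈ 20.4 MPa (compressive)

The copper has the larger α, so on cooling it would change length more than the steel if both were free. The rigid plates force a common final length, so the copper is put into tension and the steel into compression, with equal and opposite forces P (no external load).
Equating the net (thermal + elastic) strains gives |α₁ − α₂|·ΔT = P·[1/(A₁E₁) + 1/(A₂E₂)].
|α₁ − α₂|·ΔT = 4.7×10⁻⁶ × 30 = 0.000141.
1/(A₁E₁) + 1/(A₂E₂) = 1/(400×205×10³) + 1/(1800×110×10³) = 1.725×10⁻⁸ N⁻¹.
P = 0.000141 / 1.725×10⁻⁸ = 8176 N = 8.176 kN.
σ_{steel} = P/A₁ = 8176/400 = 20.44 MPa, compressive.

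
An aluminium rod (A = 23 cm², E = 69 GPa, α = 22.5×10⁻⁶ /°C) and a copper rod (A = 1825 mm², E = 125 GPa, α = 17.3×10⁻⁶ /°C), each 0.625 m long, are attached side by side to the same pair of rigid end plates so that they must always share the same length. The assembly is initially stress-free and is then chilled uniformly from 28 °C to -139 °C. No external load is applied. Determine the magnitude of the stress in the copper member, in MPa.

Both members must finish at the same length. With the larger α, the aluminium tends to over-contract; the plates restrain it, putting the aluminium in tension and the copper in compression. With no external load the two internal forces are equal and opposite, magnitude P.
Equating the net (thermal + elastic) strains gives |α₁ − α₂|·ΔT = P·[1/(A₁E₁) + 1/(A₂E₂)].
|α₁ − α₂|·ΔT = 5.2×10⁻⁶ × 167 = 0.0008684.
1/(A₁E₁) + 1/(A₂E₂) = 1/(2300×69×10³) + 1/(1825×125×10³) = 1.068×10⁻⁸ N⁻¹.
P = 0.0008684 / 1.068×10⁻⁸ = 81270 N = 81.27 kN.
σ_{copper} = P/A₂ = 81270/1825 = 44.53 MPa, compressive.

σ ≈ 44.5 MPa (compressive)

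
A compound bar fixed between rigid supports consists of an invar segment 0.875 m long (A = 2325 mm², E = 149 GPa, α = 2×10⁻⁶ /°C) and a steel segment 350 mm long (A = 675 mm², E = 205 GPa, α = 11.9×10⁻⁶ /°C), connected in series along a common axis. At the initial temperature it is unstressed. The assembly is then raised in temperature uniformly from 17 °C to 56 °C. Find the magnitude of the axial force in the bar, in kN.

P ≈ 45.6 kN (compressive)

With the walls removed the bar would change length by δ_free = Σ αᵢΔT Lᵢ = 2×10⁻⁶×39×875 + 11.9×10⁻⁶×39×350 = 0.2307 mm.
Since the ends are fixed, an axial force P builds up, equal in every segment, with P · Σ Lᵢ/(AᵢEᵢ) = δ_free.
Σ Lᵢ/(AᵢEᵢ) = 875/(2325×149×10³) + 350/(675×205×10³) = 5.055×10⁻⁶ mm/N.
Hence P = δ_free / Σ(L/AE) = 0.2307/5.055×10⁻⁶ = 45.63 kN (compressive).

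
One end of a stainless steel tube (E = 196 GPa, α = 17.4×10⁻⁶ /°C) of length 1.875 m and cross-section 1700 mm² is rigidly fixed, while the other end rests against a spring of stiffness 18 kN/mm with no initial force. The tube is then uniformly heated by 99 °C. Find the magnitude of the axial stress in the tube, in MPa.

σ ≈ 31.1 MPa (compressive)

If the spring were absent the tube would lengthen by αΔT L = 17.4×10⁻⁶ × 99 × 1875 = 3.23 mm.
Let P be the compressive force at the spring. The tube shortens elastically by PL/(AE) and the spring compresses by P/k; together these equal δ_free.
P [ L/(AE) + 1/k ] = δ_free → P [ 1875/(1700×196×10³) + 1/(18×10³) ] = 3.23.
P = 3.23 / 6.118×10⁻⁵ = 52790 N.
σ = P/A = 52790/1700 = 31.05 MPa.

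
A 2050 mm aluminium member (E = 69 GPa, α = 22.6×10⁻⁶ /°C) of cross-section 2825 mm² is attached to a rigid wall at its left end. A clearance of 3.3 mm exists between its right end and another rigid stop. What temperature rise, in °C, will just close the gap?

ΔT ≈ 71.2 °C

Contact occurs when the free expansion equals the gap: αΔT L = 3.3 mm.
So ΔT = g/(αL) = 3.3/(22.6×10⁻⁶ × 2050) = 71.23 °C.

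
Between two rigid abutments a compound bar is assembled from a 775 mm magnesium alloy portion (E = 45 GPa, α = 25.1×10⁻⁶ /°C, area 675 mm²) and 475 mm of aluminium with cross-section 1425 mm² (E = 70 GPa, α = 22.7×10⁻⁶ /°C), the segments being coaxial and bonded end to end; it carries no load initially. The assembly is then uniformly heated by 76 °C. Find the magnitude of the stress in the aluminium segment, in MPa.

With the walls removed the bar would change length by δ_free = Σ αᵢΔT Lᵢ = 25.1×10⁻⁶×76×775 + 22.7×10⁻⁶×76×475 = 2.298 mm.
Since the ends are fixed, an axial force P builds up, equal in every segment, with P · Σ Lᵢ/(AᵢEᵢ) = δ_free.
The series flexibility is Σ Lᵢ/(AᵢEᵢ) = 775/(675×45×10³) + 475/(1425×70×10³) = 3.028×10⁻⁵ mm/N.
P = 2.298 / 3.028×10⁻⁵ = 75900 N = 75.9 kN, compressive.
σ_{aluminium} = P / A = 75900 / 1425 = 53.26 MPa.

σ ≈ 53.3 MPa (compressive)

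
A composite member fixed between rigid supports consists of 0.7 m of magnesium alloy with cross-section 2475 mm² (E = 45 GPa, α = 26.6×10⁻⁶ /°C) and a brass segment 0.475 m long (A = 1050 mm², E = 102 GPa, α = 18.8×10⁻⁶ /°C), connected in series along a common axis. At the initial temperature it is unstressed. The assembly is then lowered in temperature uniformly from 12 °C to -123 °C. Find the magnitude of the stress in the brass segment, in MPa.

Free thermal contraction of the whole bar: Σ αᵢΔT Lᵢ = 26.6×10⁻⁶×135×700 + 18.8×10⁻⁶×135×475 = 3.719 mm.
The rigid supports impose zero overall length change; the single axial force P common to all segments must satisfy P Σ Lᵢ/(AᵢEᵢ) = δ_free.
Σ Lᵢ/(AᵢEᵢ) = 700/(2475×45×10³) + 475/(1050×102×10³) = 1.072×10⁻⁵ mm/N.
P = 3.719 / 1.072×10⁻⁵ = 346900 N = 346.9 kN, tensile.
σ_{brass} = P / A = 346900 / 1050 = 330.4 MPa.

σ ≈ 330 MPa (tensile)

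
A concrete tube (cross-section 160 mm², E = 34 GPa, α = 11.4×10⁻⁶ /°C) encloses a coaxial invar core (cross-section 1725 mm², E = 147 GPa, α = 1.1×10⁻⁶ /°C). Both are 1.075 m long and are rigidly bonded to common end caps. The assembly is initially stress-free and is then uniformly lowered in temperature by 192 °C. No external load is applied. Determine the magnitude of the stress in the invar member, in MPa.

σ ≈ 6.11 MPa (compressive)

Both members must finish at the same length. With the larger α, the concrete tends to over-contract; the plates restrain it, putting the concrete in tension and the invar in compression. With no external load the two internal forces are equal and opposite, magnitude P.
Compatibility of the two members (thermal + elastic change equal): (α₁ − α₂)ΔT = P·[1/(A₁E₁) + 1/(A₂E₂)].
|α₁ − α₂|·ΔT = 10.3×10⁻⁶ × 192 = 0.001978.
1/(A₁E₁) + 1/(A₂E₂) = 1/(160×34×10³) + 1/(1725×147×10³) = 1.878×10⁻⁷ N⁻¹.
P = 0.001978 / 1.878×10⁻⁷ = 10530 N = 10.53 kN.
σ_{invar} = P/A₂ = 10530/1725 = 6.106 MPa, compressive.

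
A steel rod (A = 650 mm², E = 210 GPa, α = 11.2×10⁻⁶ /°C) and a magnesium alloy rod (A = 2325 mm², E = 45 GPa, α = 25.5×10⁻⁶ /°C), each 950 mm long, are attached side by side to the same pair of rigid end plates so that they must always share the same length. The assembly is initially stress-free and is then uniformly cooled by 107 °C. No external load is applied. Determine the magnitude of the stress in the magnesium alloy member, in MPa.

σ ≈ 39 MPa (tensile)

Both members must finish at the same length. With the larger α, the magnesium alloy tends to over-contract; the plates restrain it, putting the magnesium alloy in tension and the steel in compression. With no external load the two internal forces are equal and opposite, magnitude P.
Equating the net (thermal + elastic) strains gives |α₁ − α₂|·ΔT = P·[1/(A₁E₁) + 1/(A₂E₂)].
|α₁ − α₂|·ΔT = 14.3×10⁻⁶ × 107 = 0.00153.
1/(A₁E₁) + 1/(A₂E₂) = 1/(650×210×10³) + 1/(2325×45×10³) = 1.688×10⁻⁸ N⁻¹.
P = 0.00153 / 1.688×10⁻⁸ = 90620 N = 90.62 kN.
σ_{magnesium alloy} = P/A₂ = 90620/2325 = 38.98 MPa, tensile.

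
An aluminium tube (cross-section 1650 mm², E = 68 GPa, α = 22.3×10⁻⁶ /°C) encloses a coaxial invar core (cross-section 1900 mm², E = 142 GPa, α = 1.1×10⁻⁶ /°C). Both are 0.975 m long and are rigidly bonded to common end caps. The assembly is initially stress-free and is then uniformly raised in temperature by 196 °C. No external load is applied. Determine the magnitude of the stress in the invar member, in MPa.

Equilibrium of a rigid end plate with no external load gives equal and opposite internal forces ±P in the two members. Since α_{aluminium} > α_{invar}, heating drives the aluminium into compression and the invar into tension.
Setting the final lengths equal and cancelling L: (α₁ − α₂)ΔT = P/(A₁E₁) + P/(A₂E₂).
|α₁ − α₂|·ΔT = 21.2×10⁻⁶ × 196 = 0.004155.
1/(A₁E₁) + 1/(A₂E₂) = 1/(1650×68×10³) + 1/(1900×142×10³) = 1.262×10⁻⁸ N⁻¹.
So P = 0.004155 / 1.262×10⁻⁸ = 329.3 kN.
σ_{invar} = P/A₂ = 329300/1900 = 173.3 MPa, tensile.

σ ≈ 173 MPa (tensile)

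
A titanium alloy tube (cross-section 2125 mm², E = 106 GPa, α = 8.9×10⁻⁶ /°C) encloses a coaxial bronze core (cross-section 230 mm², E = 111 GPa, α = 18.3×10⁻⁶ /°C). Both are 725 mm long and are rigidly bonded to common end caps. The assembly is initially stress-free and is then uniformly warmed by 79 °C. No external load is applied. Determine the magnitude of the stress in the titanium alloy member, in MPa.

Equilibrium of a rigid end plate with no external load gives equal and opposite internal forces ±P in the two members. Since α_{bronze} > α_{titanium alloy}, heating drives the bronze into compression and the titanium alloy into tension.
Setting the final lengths equal and cancelling L: (α₁ − α₂)ΔT = P/(A₁E₁) + P/(A₂E₂).
|α₁ − α₂|·ΔT = 9.4×10⁻⁶ × 79 = 0.0007426.
1/(A₁E₁) + 1/(A₂E₂) = 1/(2125×106×10³) + 1/(230×111×10³) = 4.361×10⁻⁸ N⁻¹.
P = 0.0007426 / 4.361×10⁻⁸ = 17030 N = 17.03 kN.
σ_{titanium alloy} = P/A₁ = 17030/2125 = 8.013 MPa, tensile.

σ ≈ 8.01 MPa (tensile)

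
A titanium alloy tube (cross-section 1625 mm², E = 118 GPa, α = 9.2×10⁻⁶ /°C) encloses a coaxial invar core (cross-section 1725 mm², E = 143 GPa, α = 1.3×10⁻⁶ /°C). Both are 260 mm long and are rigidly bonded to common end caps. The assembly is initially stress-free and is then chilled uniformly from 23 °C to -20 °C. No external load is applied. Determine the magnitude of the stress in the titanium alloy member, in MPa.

The titanium alloy has the larger α, so on cooling it would change length more than the invar if both were free. The rigid plates force a common final length, so the titanium alloy is put into tension and the invar into compression, with equal and opposite forces P (no external load).
Compatibility of the two members (thermal + elastic change equal): (α₁ − α₂)ΔT = P·[1/(A₁E₁) + 1/(A₂E₂)].
|α₁ − α₂|·ΔT = 7.9×10⁻⁶ × 43 = 0.0003397.
1/(A₁E₁) + 1/(A₂E₂) = 1/(1625×118×10³) + 1/(1725×143×10³) = 9.269×10⁻⁹ N⁻¹.
P = 0.0003397 / 9.269×10⁻⁹ = 36650 N = 36.65 kN.
σ_{titanium alloy} = P/A₁ = 36650/1625 = 22.55 MPa, tensile.

σ ≈ 22.6 MPa (tensile)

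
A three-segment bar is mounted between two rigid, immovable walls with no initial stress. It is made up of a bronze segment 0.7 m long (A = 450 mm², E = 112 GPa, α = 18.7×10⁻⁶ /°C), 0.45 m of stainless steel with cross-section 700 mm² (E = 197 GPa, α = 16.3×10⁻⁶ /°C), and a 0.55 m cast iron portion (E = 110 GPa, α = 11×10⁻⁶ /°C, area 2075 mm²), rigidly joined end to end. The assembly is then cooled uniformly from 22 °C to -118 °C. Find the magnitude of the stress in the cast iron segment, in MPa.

σ ≈ 91.3 MPa (tensile)

Free thermal contraction of the whole bar: Σ αᵢΔT Lᵢ = 18.7×10⁻⁶×140×700 + 16.3×10⁻⁶×140×450 + 11×10⁻⁶×140×550 = 3.707 mm.
Since the ends are fixed, an axial force P builds up, equal in every segment, with P · Σ Lᵢ/(AᵢEᵢ) = δ_free.
Σ Lᵢ/(AᵢEᵢ) = 700/(450×112×10³) + 450/(700×197×10³) + 550/(2075×110×10³) = 1.956×10⁻⁵ mm/N.
So P = 3.707 / 1.956×10⁻⁵ = 189.5 kN, tensile.
σ_{cast iron} = P / A = 189500 / 2075 = 91.31 MPa.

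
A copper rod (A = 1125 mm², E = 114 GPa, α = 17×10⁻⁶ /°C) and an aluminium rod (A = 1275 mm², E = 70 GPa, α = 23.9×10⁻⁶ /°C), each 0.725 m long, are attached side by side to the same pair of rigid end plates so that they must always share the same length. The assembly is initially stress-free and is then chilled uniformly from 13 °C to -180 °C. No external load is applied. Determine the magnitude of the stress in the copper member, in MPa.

The aluminium has the larger α, so on cooling it would change length more than the copper if both were free. The rigid plates force a common final length, so the aluminium is put into tension and the copper into compression, with equal and opposite forces P (no external load).
Setting the final lengths equal and cancelling L: (α₁ − α₂)ΔT = P/(A₁E₁) + P/(A₂E₂).
|α₁ − α₂|·ΔT = 6.9×10⁻⁶ × 193 = 0.001332.
1/(A₁E₁) + 1/(A₂E₂) = 1/(1125×114×10³) + 1/(1275×70×10³) = 1.9×10⁻⁸ N⁻¹.
So P = 0.001332 / 1.9×10⁻⁸ = 70.08 kN.
σ_{copper} = P/A₁ = 70080/1125 = 62.3 MPa, compressive.

σ ≈ 62.3 MPa (compressive)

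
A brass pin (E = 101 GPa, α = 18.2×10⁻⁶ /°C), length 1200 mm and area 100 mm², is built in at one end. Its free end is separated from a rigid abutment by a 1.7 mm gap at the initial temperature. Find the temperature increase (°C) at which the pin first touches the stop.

ΔT ≈ 77.8 °C

The gap closes when αΔT L = 1.7 mm, since the pin is still unstressed at that instant.
So ΔT = g/(αL) = 1.7/(18.2×10⁻⁶ × 1200) = 77.84 °C.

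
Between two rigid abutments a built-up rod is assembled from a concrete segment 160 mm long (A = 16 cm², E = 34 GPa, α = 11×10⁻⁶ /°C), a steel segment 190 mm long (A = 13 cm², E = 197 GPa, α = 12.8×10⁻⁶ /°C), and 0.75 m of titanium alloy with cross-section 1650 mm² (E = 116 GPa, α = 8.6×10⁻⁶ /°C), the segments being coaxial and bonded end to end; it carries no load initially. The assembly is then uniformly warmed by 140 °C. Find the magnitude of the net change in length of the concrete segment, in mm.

|ΔL| ≈ 0.33 mm

Free thermal expansion of the whole bar: Σ αᵢΔT Lᵢ = 11×10⁻⁶×140×160 + 12.8×10⁻⁶×140×190 + 8.6×10⁻⁶×140×750 = 1.49 mm.
The walls prevent any net length change, so an axial force P (same in every segment) develops. Compatibility: P · Σ Lᵢ/(AᵢEᵢ) = δ_free.
Σ Lᵢ/(AᵢEᵢ) = 160/(1600×34×10³) + 190/(1300×197×10³) + 750/(1650×116×10³) = 7.602×10⁻⁶ mm/N.
So P = 1.49 / 7.602×10⁻⁶ = 196 kN, compressive.
For the concrete segment, free thermal change = 11×10⁻⁶×140×160 = 0.2464 mm and elastic change from P = 196000×160/(1600×34×10³) = 0.5765 mm; these oppose, so the net change is 0.33 mm (segment shortens).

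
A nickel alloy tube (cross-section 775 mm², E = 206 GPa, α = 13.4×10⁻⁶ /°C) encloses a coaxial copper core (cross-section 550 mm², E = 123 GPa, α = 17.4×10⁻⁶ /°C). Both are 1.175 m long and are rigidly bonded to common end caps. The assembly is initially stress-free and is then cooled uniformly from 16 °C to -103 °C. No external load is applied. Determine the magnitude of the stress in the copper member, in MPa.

Equilibrium of a rigid end plate with no external load gives equal and opposite internal forces ±P in the two members. Since α_{copper} > α_{nickel alloy}, cooling drives the copper into tension and the nickel alloy into compression.
Compatibility of the two members (thermal + elastic change equal): (α₁ − α₂)ΔT = P·[1/(A₁E₁) + 1/(A₂E₂)].
|α₁ − α₂|·ΔT = 4×10⁻⁶ × 119 = 0.000476.
1/(A₁E₁) + 1/(A₂E₂) = 1/(775×206×10³) + 1/(550×123×10³) = 2.105×10⁻⁸ N⁻¹.
P = 0.000476 / 2.105×10⁻⁸ = 22620 N = 22.62 kN.
σ_{copper} = P/A₂ = 22620/550 = 41.12 MPa, tensile.

σ ≈ 41.1 MPa (tensile)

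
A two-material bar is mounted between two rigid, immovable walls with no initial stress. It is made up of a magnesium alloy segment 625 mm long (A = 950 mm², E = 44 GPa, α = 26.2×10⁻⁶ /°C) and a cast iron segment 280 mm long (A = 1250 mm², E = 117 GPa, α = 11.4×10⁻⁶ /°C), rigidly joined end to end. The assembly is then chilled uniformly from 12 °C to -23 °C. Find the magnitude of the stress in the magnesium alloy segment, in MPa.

σ ≈ 42.7 MPa (tensile)

Free thermal contraction of the whole bar: Σ αᵢΔT Lᵢ = 26.2×10⁻⁶×35×625 + 11.4×10⁻⁶×35×280 = 0.6848 mm.
The rigid supports impose zero overall length change; the single axial force P common to all segments must satisfy P Σ Lᵢ/(AᵢEᵢ) = δ_free.
Σ Lᵢ/(AᵢEᵢ) = 625/(950×44×10³) + 280/(1250×117×10³) = 1.687×10⁻⁵ mm/N.
So P = 0.6848 / 1.687×10⁻⁵ = 40.6 kN, tensile.
σ_{magnesium alloy} = P / A = 40600 / 950 = 42.74 MPa.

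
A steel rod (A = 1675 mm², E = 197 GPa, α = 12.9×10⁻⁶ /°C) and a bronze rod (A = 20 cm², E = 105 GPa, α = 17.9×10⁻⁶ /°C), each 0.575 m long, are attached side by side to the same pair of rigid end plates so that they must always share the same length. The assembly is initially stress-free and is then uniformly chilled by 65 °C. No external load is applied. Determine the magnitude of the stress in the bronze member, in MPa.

Both members must finish at the same length. With the larger α, the bronze tends to over-contract; the plates restrain it, putting the bronze in tension and the steel in compression. With no external load the two internal forces are equal and opposite, magnitude P.
Setting the final lengths equal and cancelling L: (α₁ − α₂)ΔT = P/(A₁E₁) + P/(A₂E₂).
|α₁ − α₂|·ΔT = 5×10⁻⁶ × 65 = 0.000325.
1/(A₁E₁) + 1/(A₂E₂) = 1/(1675×197×10³) + 1/(2000×105×10³) = 7.792×10⁻⁹ N⁻¹.
So P = 0.000325 / 7.792×10⁻⁹ = 41.71 kN.
σ_{bronze} = P/A₂ = 41710/2000 = 20.85 MPa, tensile.

σ ≈ 20.9 MPa (tensile)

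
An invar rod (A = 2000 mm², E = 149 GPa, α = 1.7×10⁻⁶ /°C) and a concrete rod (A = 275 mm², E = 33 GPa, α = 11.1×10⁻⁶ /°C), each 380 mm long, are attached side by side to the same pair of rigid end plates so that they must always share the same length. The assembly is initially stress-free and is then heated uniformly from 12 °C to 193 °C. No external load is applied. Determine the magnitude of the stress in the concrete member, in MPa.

The concrete has the larger α, so on heating it would change length more than the invar if both were free. The rigid plates force a common final length, so the concrete is put into compression and the invar into tension, with equal and opposite forces P (no external load).
Equating the net (thermal + elastic) strains gives |α₁ − α₂|·ΔT = P·[1/(A₁E₁) + 1/(A₂E₂)].
|α₁ − α₂|·ΔT = 9.4×10⁻⁶ × 181 = 0.001701.
1/(A₁E₁) + 1/(A₂E₂) = 1/(2000×149×10³) + 1/(275×33×10³) = 1.135×10⁻⁷ N⁻¹.
P = 0.001701 / 1.135×10⁻⁷ = 14980 N = 14.98 kN.
σ_{concrete} = P/A₂ = 14980/275 = 54.49 MPa, compressive.

σ ≈ 54.5 MPa (compressive)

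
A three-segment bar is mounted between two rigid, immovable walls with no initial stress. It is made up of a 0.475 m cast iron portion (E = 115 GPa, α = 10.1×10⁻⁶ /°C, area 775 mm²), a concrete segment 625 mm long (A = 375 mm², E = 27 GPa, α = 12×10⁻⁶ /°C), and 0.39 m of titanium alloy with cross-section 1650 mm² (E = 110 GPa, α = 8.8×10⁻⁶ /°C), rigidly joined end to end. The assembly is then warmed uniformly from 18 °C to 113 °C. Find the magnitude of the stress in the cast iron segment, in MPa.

σ ≈ 27.9 MPa (compressive)

If the supports were absent, the total length change would be Σ αᵢΔT Lᵢ = 10.1×10⁻⁶×95×475 + 12×10⁻⁶×95×625 + 8.8×10⁻⁶×95×390 = 1.494 mm.
Since the ends are fixed, an axial force P builds up, equal in every segment, with P · Σ Lᵢ/(AᵢEᵢ) = δ_free.
Σ Lᵢ/(AᵢEᵢ) = 475/(775×115×10³) + 625/(375×27×10³) + 390/(1650×110×10³) = 6.921×10⁻⁵ mm/N.
Hence P = δ_free / Σ(L/AE) = 1.494/6.921×10⁻⁵ = 21.59 kN (compressive).
σ_{cast iron} = P / A = 21590 / 775 = 27.86 MPa.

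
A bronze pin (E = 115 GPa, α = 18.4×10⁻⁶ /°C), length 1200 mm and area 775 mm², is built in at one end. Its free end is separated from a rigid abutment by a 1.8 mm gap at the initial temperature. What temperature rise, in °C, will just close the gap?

ΔT ≈ 81.5 °C

Contact occurs when the free expansion equals the gap: αΔT L = 1.8 mm.
So ΔT = g/(αL) = 1.8/(18.4×10⁻⁶ × 1200) = 81.52 °C.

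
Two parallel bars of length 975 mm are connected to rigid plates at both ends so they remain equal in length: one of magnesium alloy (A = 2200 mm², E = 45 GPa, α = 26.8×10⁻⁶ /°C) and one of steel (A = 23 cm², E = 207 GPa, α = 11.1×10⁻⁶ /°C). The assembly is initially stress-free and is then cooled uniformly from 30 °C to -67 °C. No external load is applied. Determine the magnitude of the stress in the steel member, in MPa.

Both members must finish at the same length. With the larger α, the magnesium alloy tends to over-contract; the plates restrain it, putting the magnesium alloy in tension and the steel in compression. With no external load the two internal forces are equal and opposite, magnitude P.
Compatibility of the two members (thermal + elastic change equal): (α₁ − α₂)ΔT = P·[1/(A₁E₁) + 1/(A₂E₂)].
|α₁ − α₂|·ΔT = 15.7×10⁻⁶ × 97 = 0.001523.
1/(A₁E₁) + 1/(A₂E₂) = 1/(2200×45×10³) + 1/(2300×207×10³) = 1.22×10⁻⁸ N⁻¹.
P = 0.001523 / 1.22×10⁻⁸ = 124800 N = 124.8 kN.
σ_{steel} = P/A₂ = 124800/2300 = 54.27 MPa, compressive.

σ ≈ 54.3 MPa (compressive)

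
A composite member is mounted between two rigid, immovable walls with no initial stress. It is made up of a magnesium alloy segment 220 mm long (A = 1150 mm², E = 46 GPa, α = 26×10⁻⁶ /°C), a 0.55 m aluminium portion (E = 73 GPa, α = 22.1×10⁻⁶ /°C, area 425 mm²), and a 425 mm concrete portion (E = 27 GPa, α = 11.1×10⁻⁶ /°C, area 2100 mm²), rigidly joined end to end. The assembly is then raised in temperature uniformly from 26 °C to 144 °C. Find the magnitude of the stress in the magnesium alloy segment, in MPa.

Free thermal expansion of the whole bar: Σ αᵢΔT Lᵢ = 26×10⁻⁶×118×220 + 22.1×10⁻⁶×118×550 + 11.1×10⁻⁶×118×425 = 2.666 mm.
The walls prevent any net length change, so an axial force P (same in every segment) develops. Compatibility: P · Σ Lᵢ/(AᵢEᵢ) = δ_free.
Σ Lᵢ/(AᵢEᵢ) = 220/(1150×46×10³) + 550/(425×73×10³) + 425/(2100×27×10³) = 2.938×10⁻⁵ mm/N.
Hence P = δ_free / Σ(L/AE) = 2.666/2.938×10⁻⁵ = 90.73 kN (compressive).
σ_{magnesium alloy} = P / A = 90730 / 1150 = 78.9 MPa.

σ ≈ 78.9 MPa (compressive)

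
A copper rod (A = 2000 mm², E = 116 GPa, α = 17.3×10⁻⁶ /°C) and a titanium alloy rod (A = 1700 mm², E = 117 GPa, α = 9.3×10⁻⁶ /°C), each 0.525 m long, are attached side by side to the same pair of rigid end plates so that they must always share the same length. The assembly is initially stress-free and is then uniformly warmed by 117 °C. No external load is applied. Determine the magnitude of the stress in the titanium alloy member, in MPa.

Equilibrium of a rigid end plate with no external load gives equal and opposite internal forces ±P in the two members. Since α_{copper} > α_{titanium alloy}, heating drives the copper into compression and the titanium alloy into tension.
Setting the final lengths equal and cancelling L: (α₁ − α₂)ΔT = P/(A₁E₁) + P/(A₂E₂).
|α₁ − α₂|·ΔT = 8×10⁻⁶ × 117 = 0.000936.
1/(A₁E₁) + 1/(A₂E₂) = 1/(2000×116×10³) + 1/(1700×117×10³) = 9.338×10⁻⁹ N⁻¹.
So P = 0.000936 / 9.338×10⁻⁹ = 100.2 kN.
σ_{titanium alloy} = P/A₂ = 100200/1700 = 58.96 MPa, tensile.

σ ≈ 59 MPa (tensile)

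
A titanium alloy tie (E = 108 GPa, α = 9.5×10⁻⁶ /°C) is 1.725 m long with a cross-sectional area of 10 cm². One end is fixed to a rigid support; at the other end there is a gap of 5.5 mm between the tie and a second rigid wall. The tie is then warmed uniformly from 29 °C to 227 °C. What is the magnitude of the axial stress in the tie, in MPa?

Free thermal elongation = αΔT L = 9.5×10⁻⁶ × 198 × 1725 = 3.245 mm.
Since δ_free = 3.24 mm is less than the 5.5 mm gap, the tie never touches the wall. No axial force develops.

σ ≈ 0 MPa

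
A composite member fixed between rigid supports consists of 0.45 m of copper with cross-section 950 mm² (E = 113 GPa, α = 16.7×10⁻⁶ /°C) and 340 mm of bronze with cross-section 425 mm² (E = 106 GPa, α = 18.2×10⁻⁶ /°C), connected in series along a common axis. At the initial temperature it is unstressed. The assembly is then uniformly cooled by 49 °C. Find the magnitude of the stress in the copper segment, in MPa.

σ ≈ 60.2 MPa (tensile)

With the walls removed the bar would change length by δ_free = Σ αᵢΔT Lᵢ = 16.7×10⁻⁶×49×450 + 18.2×10⁻⁶×49×340 = 0.6714 mm.
Since the ends are fixed, an axial force P builds up, equal in every segment, with P · Σ Lᵢ/(AᵢEᵢ) = δ_free.
Σ Lᵢ/(AᵢEᵢ) = 450/(950×113×10³) + 340/(425×106×10³) = 1.174×10⁻⁵ mm/N.
So P = 0.6714 / 1.174×10⁻⁵ = 57.2 kN, tensile.
σ_{copper} = P / A = 57200 / 950 = 60.21 MPa.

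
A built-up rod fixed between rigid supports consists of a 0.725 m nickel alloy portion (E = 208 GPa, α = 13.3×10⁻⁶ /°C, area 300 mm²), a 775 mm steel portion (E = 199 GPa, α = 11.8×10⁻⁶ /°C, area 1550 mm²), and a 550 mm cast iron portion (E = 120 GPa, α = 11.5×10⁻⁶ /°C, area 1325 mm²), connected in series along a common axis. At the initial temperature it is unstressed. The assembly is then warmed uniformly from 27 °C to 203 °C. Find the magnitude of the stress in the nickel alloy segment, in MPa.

With the walls removed the bar would change length by δ_free = Σ αᵢΔT Lᵢ = 13.3×10⁻⁶×176×725 + 11.8×10⁻⁶×176×775 + 11.5×10⁻⁶×176×550 = 4.42 mm.
The rigid supports impose zero overall length change; the single axial force P common to all segments must satisfy P Σ Lᵢ/(AᵢEᵢ) = δ_free.
The series flexibility is Σ Lᵢ/(AᵢEᵢ) = 725/(300×208×10³) + 775/(1550×199×10³) + 550/(1325×120×10³) = 1.759×10⁻⁵ mm/N.
Hence P = δ_free / Σ(L/AE) = 4.42/1.759×10⁻⁵ = 251.3 kN (compressive).
σ_{nickel alloy} = P / A = 251300 / 300 = 837.5 MPa.

σ ≈ 838 MPa (compressive)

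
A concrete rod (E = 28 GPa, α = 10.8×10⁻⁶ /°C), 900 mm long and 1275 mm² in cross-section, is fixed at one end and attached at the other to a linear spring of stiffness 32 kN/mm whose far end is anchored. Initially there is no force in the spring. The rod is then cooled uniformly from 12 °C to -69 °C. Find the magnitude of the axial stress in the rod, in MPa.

σ ≈ 10.9 MPa (tensile)

If the spring were absent the rod would shorten by αΔT L = 10.8×10⁻⁶ × 81 × 900 = 0.7873 mm.
With a force P in the spring, the elastic change of the rod is PL/(AE) and that of the spring is P/k; compatibility requires their sum to equal δ_free.
So P = δ_free / [L/(AE) + 1/k] = 0.7873 / [ 900/(1275×28×10³) + 1/(32×10³) ].
P = 0.7873 / 5.646×10⁻⁵ = 13940 N.
σ = P/A = 13940/1275 = 10.94 MPa.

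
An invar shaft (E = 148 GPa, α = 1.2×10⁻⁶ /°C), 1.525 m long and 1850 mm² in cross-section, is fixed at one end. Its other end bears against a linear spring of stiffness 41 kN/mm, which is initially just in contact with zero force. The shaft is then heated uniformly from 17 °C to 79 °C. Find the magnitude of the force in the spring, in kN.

If the spring were absent the shaft would lengthen by αΔT L = 1.2×10⁻⁶ × 62 × 1525 = 0.1135 mm.
With a force P in the spring, the elastic change of the shaft is PL/(AE) and that of the spring is P/k; compatibility requires their sum to equal δ_free.
P [ L/(AE) + 1/k ] = δ_free → P [ 1525/(1850×148×10³) + 1/(41×10³) ] = 0.1135.
P = 0.1135 / 2.996×10⁻⁵ = 3787 N.

P ≈ 3.79 kN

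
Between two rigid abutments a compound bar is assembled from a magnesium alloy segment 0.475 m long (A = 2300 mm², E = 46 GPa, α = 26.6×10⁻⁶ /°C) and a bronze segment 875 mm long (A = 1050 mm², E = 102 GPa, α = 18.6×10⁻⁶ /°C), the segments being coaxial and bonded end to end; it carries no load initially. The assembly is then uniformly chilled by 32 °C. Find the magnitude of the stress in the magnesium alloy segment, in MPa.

With the walls removed the bar would change length by δ_free = Σ αᵢΔT Lᵢ = 26.6×10⁻⁶×32×475 + 18.6×10⁻⁶×32×875 = 0.9251 mm.
Since the ends are fixed, an axial force P builds up, equal in every segment, with P · Σ Lᵢ/(AᵢEᵢ) = δ_free.
The series flexibility is Σ Lᵢ/(AᵢEᵢ) = 475/(2300×46×10³) + 875/(1050×102×10³) = 1.266×10⁻⁵ mm/N.
Hence P = δ_free / Σ(L/AE) = 0.9251/1.266×10⁻⁵ = 73.08 kN (tensile).
σ_{magnesium alloy} = P / A = 73080 / 2300 = 31.77 MPa.

σ ≈ 31.8 MPa (tensile)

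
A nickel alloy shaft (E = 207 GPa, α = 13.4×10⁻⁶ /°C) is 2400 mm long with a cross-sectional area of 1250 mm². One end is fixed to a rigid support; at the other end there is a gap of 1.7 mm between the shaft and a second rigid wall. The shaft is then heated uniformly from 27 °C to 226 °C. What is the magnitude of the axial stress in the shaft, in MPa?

Free thermal elongation = αΔT L = 13.4×10⁻⁶ × 199 × 2400 = 6.4 mm.
This exceeds the 1.7 mm gap, so the wall pushes back. The portion of expansion that must be recovered elastically is δ_free − gap = 6.4 − 1.7 = 4.7 mm.
So σ = E(δ_free − g)/L = 207×10³ × 4.7/2400 = 405.4 MPa.

σ ≈ 405 MPa (compressive)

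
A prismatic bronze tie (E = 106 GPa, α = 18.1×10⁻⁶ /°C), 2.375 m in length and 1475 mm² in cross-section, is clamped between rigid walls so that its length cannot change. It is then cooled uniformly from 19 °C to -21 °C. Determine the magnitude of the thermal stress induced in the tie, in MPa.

With length fixed, the mechanical strain must cancel the thermal strain αΔT = 18.1×10⁻⁶ × 40 = 724×10⁻⁶.
σ = EαΔT = 106×10³ × 18.1×10⁻⁶ × 40 = 76.74 MPa (tensile; the tie is trying to contract).

σ ≈ 76.7 MPa (tensile)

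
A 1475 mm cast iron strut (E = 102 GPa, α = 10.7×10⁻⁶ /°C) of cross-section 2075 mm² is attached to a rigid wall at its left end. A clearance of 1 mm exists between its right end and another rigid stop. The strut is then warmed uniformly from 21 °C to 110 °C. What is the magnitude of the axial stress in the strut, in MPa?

If the wall were absent the strut would grow by αΔT L = 10.7×10⁻⁶ × 89 × 1475 = 1.405 mm.
After closing the 1 mm clearance, 1.405 − 1 = 0.4046 mm of expansion remains to be suppressed by the wall.
So σ = E(δ_free − g)/L = 102×10³ × 0.4046/1475 = 27.98 MPa.

σ ≈ 28 MPa (compressive)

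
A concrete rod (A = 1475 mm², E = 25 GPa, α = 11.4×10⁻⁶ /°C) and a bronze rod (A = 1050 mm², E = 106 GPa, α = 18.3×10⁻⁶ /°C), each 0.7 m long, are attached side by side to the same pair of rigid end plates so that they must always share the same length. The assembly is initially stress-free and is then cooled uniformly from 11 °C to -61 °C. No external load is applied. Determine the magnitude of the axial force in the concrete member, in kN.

P ≈ 13.8 kN (compressive in the concrete)

Both members must finish at the same length. With the larger α, the bronze tends to over-contract; the plates restrain it, putting the bronze in tension and the concrete in compression. With no external load the two internal forces are equal and opposite, magnitude P.
Setting the final lengths equal and cancelling L: (α₁ − α₂)ΔT = P/(A₁E₁) + P/(A₂E₂).
|α₁ − α₂|·ΔT = 6.9×10⁻⁶ × 72 = 0.0004968.
1/(A₁E₁) + 1/(A₂E₂) = 1/(1475×25×10³) + 1/(1050×106×10³) = 3.61×10⁻⁸ N⁻¹.
So P = 0.0004968 / 3.61×10⁻⁸ = 13.76 kN.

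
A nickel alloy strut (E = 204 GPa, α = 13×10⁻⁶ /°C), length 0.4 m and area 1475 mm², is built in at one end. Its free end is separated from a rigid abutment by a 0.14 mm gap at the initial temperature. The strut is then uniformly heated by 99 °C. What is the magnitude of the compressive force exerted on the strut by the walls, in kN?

If the wall were absent the strut would grow by αΔT L = 13×10⁻⁶ × 99 × 400 = 0.5148 mm.
This exceeds the 0.14 mm gap, so the wall pushes back. The portion of expansion that must be recovered elastically is δ_free − gap = 0.5148 − 0.14 = 0.3748 mm.
So σ = E(δ_free − g)/L = 204×10³ × 0.3748/400 = 191.1 MPa.
Force on the wall = σA = 191.1 × 1475 mm² = 281.9 kN.

P ≈ 282 kN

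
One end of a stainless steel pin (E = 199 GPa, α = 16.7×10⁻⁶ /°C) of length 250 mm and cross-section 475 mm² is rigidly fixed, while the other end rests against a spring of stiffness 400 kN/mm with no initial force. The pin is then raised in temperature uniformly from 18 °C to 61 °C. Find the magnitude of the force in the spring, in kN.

Free thermal expansion: δ_free = αΔT L = 16.7×10⁻⁶ × 43 × 250 = 0.1795 mm.
Let P be the compressive force at the spring. The pin shortens elastically by PL/(AE) and the spring compresses by P/k; together these equal δ_free.
P [ L/(AE) + 1/k ] = δ_free → P [ 250/(475×199×10³) + 1/(400×10³) ] = 0.1795.
P = 0.1795 / 5.145×10⁻⁶ = 34890 N.

P ≈ 34.9 kN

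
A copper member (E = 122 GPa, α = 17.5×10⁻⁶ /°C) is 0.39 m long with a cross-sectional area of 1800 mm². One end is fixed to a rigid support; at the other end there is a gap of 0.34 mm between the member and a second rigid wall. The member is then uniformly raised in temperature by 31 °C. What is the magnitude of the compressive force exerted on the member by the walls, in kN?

Unrestrained expansion: δ_free = αΔT L = 17.5×10⁻⁶ × 31 × 390 = 0.2116 mm.
Since δ_free = 0.212 mm is less than the 0.34 mm gap, the member never touches the wall. No axial force develops.

P ≈ 0 kN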